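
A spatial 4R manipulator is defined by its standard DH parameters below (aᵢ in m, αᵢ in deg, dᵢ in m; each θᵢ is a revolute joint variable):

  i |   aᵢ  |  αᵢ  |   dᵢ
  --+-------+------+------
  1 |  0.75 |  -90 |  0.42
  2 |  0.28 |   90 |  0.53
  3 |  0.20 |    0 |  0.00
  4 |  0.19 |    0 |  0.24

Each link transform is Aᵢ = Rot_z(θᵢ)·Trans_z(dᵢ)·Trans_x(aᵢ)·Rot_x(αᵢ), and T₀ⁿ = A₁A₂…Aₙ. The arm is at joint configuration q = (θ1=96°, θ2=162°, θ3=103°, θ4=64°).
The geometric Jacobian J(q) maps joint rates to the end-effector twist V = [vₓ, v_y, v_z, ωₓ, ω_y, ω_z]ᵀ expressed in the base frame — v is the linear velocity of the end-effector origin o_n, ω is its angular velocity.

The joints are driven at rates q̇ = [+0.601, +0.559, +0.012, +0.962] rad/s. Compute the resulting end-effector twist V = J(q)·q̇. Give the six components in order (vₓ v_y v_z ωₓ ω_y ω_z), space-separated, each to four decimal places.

-0.2263 -0.5826 -0.0014 -0.5874 0.2409 -0.3253

o_n = [-0.8446, 0.6922, 0.1763]
J₁: ẑ×o_n = [-0.6922, -0.8446, 0.0000], ω = ẑ
J2: z=[-0.9945, -0.1045, 0.0000] o=[-0.0784, 0.7459, 0.4200] → [0.0255, -0.2423, -0.0267, -0.9945, -0.1045, 0.0000]
J3: z=[-0.0323, 0.3073, -0.9511] o=[-0.5777, 0.4257, 0.3335] → [0.2052, 0.2488, 0.0734, -0.0323, 0.3073, -0.9511]
J4: z=[-0.0323, 0.3073, -0.9511] o=[-0.7759, 0.4478, 0.3474] → [0.1799, 0.0598, 0.0132, -0.0323, 0.3073, -0.9511]
V = J·q̇ = [-0.2263, -0.5826, -0.0014, -0.5874, 0.2409, -0.3253]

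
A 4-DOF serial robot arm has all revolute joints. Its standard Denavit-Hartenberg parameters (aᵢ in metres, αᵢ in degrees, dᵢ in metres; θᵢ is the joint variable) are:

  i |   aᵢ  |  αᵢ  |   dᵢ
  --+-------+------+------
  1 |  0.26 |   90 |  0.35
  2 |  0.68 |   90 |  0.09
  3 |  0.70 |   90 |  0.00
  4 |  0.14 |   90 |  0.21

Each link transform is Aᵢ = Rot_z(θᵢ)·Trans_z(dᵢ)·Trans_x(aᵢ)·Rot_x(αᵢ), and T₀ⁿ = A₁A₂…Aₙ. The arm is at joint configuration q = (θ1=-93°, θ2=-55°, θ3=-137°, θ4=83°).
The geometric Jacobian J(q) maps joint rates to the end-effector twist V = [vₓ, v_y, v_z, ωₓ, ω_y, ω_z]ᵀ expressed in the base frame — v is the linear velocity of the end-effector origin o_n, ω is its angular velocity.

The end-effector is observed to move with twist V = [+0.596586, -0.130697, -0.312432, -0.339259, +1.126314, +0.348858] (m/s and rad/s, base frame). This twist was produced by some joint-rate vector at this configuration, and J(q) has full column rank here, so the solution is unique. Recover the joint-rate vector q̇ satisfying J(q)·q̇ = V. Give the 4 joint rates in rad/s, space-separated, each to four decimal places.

0.3980 -0.2400 0.9350 0.8720

o_n = [0.2371, -0.1659, 0.2602]
J₁: ẑ×o_n = [0.1659, 0.2371, -0.0000], ω = ẑ
J2: z=[-0.9986, 0.0523, 0.0000] o=[-0.0136, -0.2596, 0.3500] → [-0.0047, -0.0897, -0.1067, -0.9986, 0.0523, 0.0000]
J3: z=[0.0429, 0.8180, -0.5736] o=[-0.1239, -0.6444, -0.2070] → [0.6567, -0.2271, -0.2748, 0.0429, 0.8180, -0.5736]
J4: z=[-0.7099, 0.4289, 0.5587] o=[0.3682, -0.3762, 0.2123] → [-0.0970, -0.0393, -0.0930, -0.7099, 0.4289, 0.5587]
q̇ = J⁺·V = [0.3980, -0.2400, 0.9350, 0.8720]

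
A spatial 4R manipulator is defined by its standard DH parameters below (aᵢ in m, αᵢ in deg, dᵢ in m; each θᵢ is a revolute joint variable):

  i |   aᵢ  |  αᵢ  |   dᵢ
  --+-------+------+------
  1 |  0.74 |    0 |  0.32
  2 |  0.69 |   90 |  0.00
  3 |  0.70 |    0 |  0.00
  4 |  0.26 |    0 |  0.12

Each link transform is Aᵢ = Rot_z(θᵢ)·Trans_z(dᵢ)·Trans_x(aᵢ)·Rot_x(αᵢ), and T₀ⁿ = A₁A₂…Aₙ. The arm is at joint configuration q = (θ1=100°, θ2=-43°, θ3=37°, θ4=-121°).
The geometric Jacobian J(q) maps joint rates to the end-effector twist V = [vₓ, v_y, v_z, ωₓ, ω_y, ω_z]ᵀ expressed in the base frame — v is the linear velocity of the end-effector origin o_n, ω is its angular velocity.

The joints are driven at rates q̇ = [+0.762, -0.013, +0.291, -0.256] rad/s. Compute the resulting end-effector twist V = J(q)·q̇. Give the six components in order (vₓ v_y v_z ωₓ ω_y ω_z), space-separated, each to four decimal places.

-1.3699 0.4029 0.1636 0.0294 -0.0191 0.7490

o_n = [0.6672, 1.7337, 0.4827]
J₁: ẑ×o_n = [-1.7337, 0.6672, 0.0000], ω = ẑ
J2: z=[0.0000, 0.0000, 1.0000] o=[-0.1285, 0.7288, 0.3200] → [-1.0050, 0.7957, 0.0000, 0.0000, 0.0000, 1.0000]
J3: z=[0.8387, -0.5446, 0.0000] o=[0.2473, 1.3074, 0.3200] → [-0.0886, -0.1364, 0.5862, 0.8387, -0.5446, 0.0000]
J4: z=[0.8387, -0.5446, 0.0000] o=[0.5518, 1.7763, 0.7413] → [0.1408, 0.2169, 0.0272, 0.8387, -0.5446, 0.0000]
V = J·q̇ = [-1.3699, 0.4029, 0.1636, 0.0294, -0.0191, 0.7490]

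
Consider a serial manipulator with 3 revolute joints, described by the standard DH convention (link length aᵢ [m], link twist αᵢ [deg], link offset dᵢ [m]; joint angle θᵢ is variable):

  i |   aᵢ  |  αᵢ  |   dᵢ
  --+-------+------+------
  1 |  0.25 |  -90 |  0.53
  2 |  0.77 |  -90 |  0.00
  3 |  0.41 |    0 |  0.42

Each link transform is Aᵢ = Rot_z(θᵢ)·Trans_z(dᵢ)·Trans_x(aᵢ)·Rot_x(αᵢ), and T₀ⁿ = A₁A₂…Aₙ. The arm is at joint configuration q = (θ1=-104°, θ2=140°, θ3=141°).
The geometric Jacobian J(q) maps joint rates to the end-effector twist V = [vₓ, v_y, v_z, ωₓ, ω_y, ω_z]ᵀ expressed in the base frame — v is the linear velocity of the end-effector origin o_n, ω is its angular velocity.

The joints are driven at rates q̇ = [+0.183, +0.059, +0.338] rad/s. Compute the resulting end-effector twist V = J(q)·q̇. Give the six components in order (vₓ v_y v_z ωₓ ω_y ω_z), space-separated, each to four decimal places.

o_n = [-0.1619, 0.4173, 0.5616]
J₁: ẑ×o_n = [-0.4173, -0.1619, 0.0000], ω = ẑ
J2: z=[0.9703, -0.2419, 0.0000] o=[-0.0605, -0.2426, 0.5300] → [-0.0076, -0.0307, 0.6157, 0.9703, -0.2419, 0.0000]
J3: z=[0.1555, 0.6237, 0.7660] o=[0.0822, 0.3298, 0.0351] → [0.2613, -0.2689, 0.1659, 0.1555, 0.6237, 0.7660]
V = J·q̇ = [0.0115, -0.1223, 0.0924, 0.1098, 0.1965, 0.4419]

0.0115 -0.1223 0.0924 0.1098 0.1965 0.4419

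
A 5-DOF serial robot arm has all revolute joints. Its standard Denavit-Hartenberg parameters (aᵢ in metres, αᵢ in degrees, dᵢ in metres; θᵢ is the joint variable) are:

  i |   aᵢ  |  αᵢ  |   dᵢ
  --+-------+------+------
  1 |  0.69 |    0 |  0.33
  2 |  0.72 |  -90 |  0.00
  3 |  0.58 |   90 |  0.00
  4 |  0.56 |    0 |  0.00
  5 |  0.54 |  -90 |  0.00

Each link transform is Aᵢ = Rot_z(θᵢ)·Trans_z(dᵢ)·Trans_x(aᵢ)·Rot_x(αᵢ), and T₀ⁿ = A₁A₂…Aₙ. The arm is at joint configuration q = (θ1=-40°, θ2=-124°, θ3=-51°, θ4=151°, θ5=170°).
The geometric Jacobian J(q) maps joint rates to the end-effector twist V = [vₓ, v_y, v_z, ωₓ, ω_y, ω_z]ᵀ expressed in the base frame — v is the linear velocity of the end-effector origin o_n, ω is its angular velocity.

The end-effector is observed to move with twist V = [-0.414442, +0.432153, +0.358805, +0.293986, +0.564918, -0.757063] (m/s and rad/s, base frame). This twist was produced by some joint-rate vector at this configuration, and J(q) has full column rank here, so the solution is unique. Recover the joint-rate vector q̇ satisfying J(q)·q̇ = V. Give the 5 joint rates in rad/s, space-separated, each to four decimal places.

-0.6430 -0.4690 -0.4620 -0.2920 0.8560

o_n = [-0.4908, -0.6647, 0.7262]
J₁: ẑ×o_n = [0.6647, -0.4908, 0.0000], ω = ẑ
J2: z=[0.0000, 0.0000, 1.0000] o=[0.5286, -0.4435, 0.3300] → [0.2212, -1.0194, 0.0000, 0.0000, 0.0000, 1.0000]
J3: z=[0.2756, -0.9613, 0.0000] o=[-0.1635, -0.6420, 0.3300] → [-0.3809, -0.1092, -0.3209, 0.2756, -0.9613, 0.0000]
J4: z=[0.7470, 0.2142, 0.6293] o=[-0.5144, -0.7426, 0.7807] → [-0.0607, 0.0556, 0.0531, 0.7470, 0.2142, 0.6293]
J5: z=[0.7470, 0.2142, 0.6293] o=[-0.1433, -0.9186, 0.4001] → [-0.0899, -0.4624, 0.2641, 0.7470, 0.2142, 0.6293]
q̇ = J⁺·V = [-0.6430, -0.4690, -0.4620, -0.2920, 0.8560]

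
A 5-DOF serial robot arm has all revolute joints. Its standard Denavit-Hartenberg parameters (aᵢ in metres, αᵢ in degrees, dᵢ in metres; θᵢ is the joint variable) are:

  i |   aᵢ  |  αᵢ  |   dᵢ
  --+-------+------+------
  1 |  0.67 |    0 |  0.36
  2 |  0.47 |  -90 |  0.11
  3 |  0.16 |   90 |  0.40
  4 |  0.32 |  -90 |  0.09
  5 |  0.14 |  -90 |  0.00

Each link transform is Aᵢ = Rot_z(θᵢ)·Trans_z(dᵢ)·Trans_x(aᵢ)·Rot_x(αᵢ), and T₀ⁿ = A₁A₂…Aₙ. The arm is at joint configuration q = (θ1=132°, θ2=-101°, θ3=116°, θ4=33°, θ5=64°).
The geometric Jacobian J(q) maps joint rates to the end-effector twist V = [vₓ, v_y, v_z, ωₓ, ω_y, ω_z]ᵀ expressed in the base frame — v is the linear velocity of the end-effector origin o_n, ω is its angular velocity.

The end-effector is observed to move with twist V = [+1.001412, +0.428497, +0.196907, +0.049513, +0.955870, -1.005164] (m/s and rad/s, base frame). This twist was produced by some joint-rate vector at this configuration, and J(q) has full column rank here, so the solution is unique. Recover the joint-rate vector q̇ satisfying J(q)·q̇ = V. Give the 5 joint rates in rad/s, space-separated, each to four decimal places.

o_n = [-0.5664, 1.1360, 0.0544]
J₁: ẑ×o_n = [-1.1360, -0.5664, 0.0000], ω = ẑ
J2: z=[0.0000, 0.0000, 1.0000] o=[-0.4483, 0.4979, 0.3600] → [-0.6381, -0.1180, 0.0000, 0.0000, 0.0000, 1.0000]
J3: z=[-0.5150, 0.8572, 0.0000] o=[-0.0454, 0.7400, 0.4700] → [-0.3562, -0.2140, 0.2426, -0.5150, 0.8572, 0.0000]
J4: z=[0.7704, 0.4629, -0.4384] o=[-0.3116, 1.0467, 0.3262] → [-0.0867, 0.3211, 0.1867, 0.7704, 0.4629, -0.4384]
J5: z=[-0.2273, 0.8418, 0.4895] o=[-0.4329, 1.1772, 0.0455] → [0.0277, -0.0633, 0.1218, -0.2273, 0.8418, 0.4895]
q̇ = J⁺·V = [-0.5270, -0.7100, 0.1120, 0.3790, 0.8130]

-0.5270 -0.7100 0.1120 0.3790 0.8130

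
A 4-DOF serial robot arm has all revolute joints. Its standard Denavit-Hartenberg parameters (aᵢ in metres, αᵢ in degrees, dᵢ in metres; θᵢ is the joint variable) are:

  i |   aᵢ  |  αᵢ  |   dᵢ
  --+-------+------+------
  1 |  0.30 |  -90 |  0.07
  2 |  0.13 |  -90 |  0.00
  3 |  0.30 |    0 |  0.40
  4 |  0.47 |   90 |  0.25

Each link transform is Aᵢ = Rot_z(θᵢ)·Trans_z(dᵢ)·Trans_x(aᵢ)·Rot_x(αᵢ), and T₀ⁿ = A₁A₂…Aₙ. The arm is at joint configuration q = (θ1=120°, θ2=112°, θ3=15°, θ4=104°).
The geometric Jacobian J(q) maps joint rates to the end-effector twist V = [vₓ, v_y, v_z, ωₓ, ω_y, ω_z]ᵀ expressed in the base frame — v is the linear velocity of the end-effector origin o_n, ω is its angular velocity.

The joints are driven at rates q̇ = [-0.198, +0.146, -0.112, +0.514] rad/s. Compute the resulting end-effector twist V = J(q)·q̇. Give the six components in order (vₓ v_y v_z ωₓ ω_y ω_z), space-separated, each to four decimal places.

-0.1574 -0.1238 0.2436 0.0599 -0.3958 -0.0474

o_n = [0.6105, -0.0800, 0.1356]
J₁: ẑ×o_n = [0.0800, 0.6105, -0.0000], ω = ẑ
J2: z=[-0.8660, -0.5000, 0.0000] o=[-0.1500, 0.2598, 0.0700] → [-0.0328, 0.0568, 0.6746, -0.8660, -0.5000, 0.0000]
J3: z=[0.4636, -0.8030, 0.3746] o=[-0.1257, 0.2176, -0.0505] → [-0.0379, 0.1895, 0.4531, 0.4636, -0.8030, 0.3746]
J4: z=[0.4636, -0.8030, 0.3746] o=[0.1813, -0.1587, -0.1694] → [-0.2743, 0.0194, 0.3811, 0.4636, -0.8030, 0.3746]
V = J·q̇ = [-0.1574, -0.1238, 0.2436, 0.0599, -0.3958, -0.0474]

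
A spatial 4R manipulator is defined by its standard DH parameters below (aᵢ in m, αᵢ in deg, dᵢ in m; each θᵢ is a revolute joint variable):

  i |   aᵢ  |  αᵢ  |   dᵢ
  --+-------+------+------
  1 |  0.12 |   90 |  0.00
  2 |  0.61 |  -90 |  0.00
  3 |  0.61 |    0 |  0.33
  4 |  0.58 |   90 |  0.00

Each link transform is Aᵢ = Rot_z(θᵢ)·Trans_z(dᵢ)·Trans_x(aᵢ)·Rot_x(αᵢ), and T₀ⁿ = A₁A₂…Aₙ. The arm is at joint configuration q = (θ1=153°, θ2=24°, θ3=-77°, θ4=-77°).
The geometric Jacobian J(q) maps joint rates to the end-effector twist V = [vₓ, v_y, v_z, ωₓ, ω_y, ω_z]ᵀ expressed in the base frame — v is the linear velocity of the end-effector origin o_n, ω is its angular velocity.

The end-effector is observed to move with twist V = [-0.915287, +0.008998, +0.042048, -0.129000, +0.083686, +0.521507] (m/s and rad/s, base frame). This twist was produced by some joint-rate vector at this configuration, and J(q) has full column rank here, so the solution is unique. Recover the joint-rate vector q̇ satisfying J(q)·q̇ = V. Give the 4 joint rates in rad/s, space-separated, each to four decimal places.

o_n = [0.2140, 0.8434, 0.3934]
J₁: ẑ×o_n = [-0.8434, 0.2140, 0.0000], ω = ẑ
J2: z=[0.4540, 0.8910, 0.0000] o=[-0.1069, 0.0545, 0.0000] → [0.3505, -0.1786, 0.0722, 0.4540, 0.8910, 0.0000]
J3: z=[0.3624, -0.1847, 0.9135] o=[-0.6034, 0.3075, 0.2481] → [-0.5164, 0.6942, 0.3452, 0.3624, -0.1847, 0.9135]
J4: z=[0.3624, -0.1847, 0.9135] o=[-0.3257, 0.8330, 0.6054] → [0.0297, 0.5699, 0.1034, 0.3624, -0.1847, 0.9135]
q̇ = J⁺·V = [0.8650, 0.0160, 0.3300, -0.7060]

0.8650 0.0160 0.3300 -0.7060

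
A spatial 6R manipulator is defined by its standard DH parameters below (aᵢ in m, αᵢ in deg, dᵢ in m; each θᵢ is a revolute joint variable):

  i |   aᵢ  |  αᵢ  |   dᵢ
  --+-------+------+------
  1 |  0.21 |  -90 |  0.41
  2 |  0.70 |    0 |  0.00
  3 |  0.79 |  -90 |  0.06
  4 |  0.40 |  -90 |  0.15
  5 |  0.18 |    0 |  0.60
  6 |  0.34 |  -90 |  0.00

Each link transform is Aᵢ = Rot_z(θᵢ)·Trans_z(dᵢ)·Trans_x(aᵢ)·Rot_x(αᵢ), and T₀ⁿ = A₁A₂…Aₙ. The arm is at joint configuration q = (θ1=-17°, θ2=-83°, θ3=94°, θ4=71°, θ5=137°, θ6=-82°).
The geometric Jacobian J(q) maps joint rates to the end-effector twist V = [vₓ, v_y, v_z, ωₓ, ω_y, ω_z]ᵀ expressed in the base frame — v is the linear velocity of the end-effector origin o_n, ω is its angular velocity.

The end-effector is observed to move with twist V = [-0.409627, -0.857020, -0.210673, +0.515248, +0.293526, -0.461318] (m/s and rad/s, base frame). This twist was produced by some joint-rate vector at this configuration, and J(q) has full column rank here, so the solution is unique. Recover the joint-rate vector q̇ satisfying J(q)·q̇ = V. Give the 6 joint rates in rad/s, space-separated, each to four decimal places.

-0.8600 -0.0540 0.3740 -0.4690 -0.3740 0.0320

o_n = [0.5113, -0.7560, 1.2802]
J₁: ẑ×o_n = [0.7560, 0.5113, -0.0000], ω = ẑ
J2: z=[0.2924, 0.9563, 0.0000] o=[0.2008, -0.0614, 0.4100] → [0.8321, -0.2544, -0.4999, 0.2924, 0.9563, 0.0000]
J3: z=[0.2924, 0.9563, 0.0000] o=[0.2824, -0.0863, 1.1048] → [0.1677, -0.0513, -0.4146, 0.2924, 0.9563, 0.0000]
J4: z=[-0.1825, 0.0558, -0.9816] o=[1.0415, -0.2557, 0.9540] → [-0.4729, 0.5801, 0.1209, -0.1825, 0.0558, -0.9816]
J5: z=[-0.9828, -0.0400, 0.1804] o=[1.0258, -0.6464, 0.7820] → [-0.0001, 0.3968, 0.0871, -0.9828, -0.0400, 0.1804]
J6: z=[-0.9828, -0.0400, 0.1804] o=[0.4547, -0.5459, 1.0189] → [0.0275, 0.2670, 0.2087, -0.9828, -0.0400, 0.1804]
q̇ = J⁺·V = [-0.8600, -0.0540, 0.3740, -0.4690, -0.3740, 0.0320]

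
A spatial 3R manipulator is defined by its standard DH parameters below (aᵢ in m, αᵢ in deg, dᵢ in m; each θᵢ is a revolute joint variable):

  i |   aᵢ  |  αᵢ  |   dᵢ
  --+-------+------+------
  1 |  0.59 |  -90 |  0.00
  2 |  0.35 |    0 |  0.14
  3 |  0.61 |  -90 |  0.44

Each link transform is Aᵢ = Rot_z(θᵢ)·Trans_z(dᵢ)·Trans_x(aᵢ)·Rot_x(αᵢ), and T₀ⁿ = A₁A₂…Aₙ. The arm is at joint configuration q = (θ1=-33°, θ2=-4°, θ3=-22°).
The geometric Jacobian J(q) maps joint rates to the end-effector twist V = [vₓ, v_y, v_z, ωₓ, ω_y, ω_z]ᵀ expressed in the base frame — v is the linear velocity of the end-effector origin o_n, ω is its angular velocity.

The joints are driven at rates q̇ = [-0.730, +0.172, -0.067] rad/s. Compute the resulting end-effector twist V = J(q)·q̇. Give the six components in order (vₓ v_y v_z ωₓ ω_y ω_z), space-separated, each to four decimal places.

-0.2092 -1.1588 -0.1176 0.0572 0.0881 -0.7300

o_n = [1.5633, -0.3237, 0.2918]
J₁: ẑ×o_n = [0.3237, 1.5633, -0.0000], ω = ẑ
J2: z=[0.5446, 0.8387, 0.0000] o=[0.4948, -0.3213, 0.0000] → [0.2447, -0.1589, -0.8974, 0.5446, 0.8387, 0.0000]
J3: z=[0.5446, 0.8387, 0.0000] o=[0.8639, -0.3941, 0.0244] → [0.2243, -0.1456, -0.5483, 0.5446, 0.8387, 0.0000]
V = J·q̇ = [-0.2092, -1.1588, -0.1176, 0.0572, 0.0881, -0.7300]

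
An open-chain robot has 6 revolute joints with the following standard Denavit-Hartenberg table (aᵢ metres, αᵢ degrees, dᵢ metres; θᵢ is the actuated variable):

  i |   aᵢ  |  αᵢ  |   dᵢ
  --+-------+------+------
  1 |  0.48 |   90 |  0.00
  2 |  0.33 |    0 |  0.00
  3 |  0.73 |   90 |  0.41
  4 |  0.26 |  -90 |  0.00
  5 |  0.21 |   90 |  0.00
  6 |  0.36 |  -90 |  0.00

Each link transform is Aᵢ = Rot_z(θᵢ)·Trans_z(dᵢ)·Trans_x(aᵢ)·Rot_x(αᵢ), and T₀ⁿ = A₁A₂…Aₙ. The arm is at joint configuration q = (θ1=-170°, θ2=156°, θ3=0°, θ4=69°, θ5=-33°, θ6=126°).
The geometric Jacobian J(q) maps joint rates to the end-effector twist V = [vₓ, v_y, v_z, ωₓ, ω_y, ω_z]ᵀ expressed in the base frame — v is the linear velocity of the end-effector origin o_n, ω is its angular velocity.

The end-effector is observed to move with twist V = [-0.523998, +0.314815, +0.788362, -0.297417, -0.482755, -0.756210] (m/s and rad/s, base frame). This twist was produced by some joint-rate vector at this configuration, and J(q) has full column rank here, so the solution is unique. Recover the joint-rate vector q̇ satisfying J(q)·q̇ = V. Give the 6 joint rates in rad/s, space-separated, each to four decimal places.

0.5660 -0.6740 -0.1980 -0.8970 0.9840 -0.1880

o_n = [0.1888, 0.8008, 0.3575]
J₁: ẑ×o_n = [-0.8008, 0.1888, 0.0000], ω = ẑ
J2: z=[-0.1736, 0.9848, 0.0000] o=[-0.4727, -0.0834, 0.0000] → [0.3520, 0.0621, -0.8050, -0.1736, 0.9848, 0.0000]
J3: z=[-0.1736, 0.9848, 0.0000] o=[-0.1758, -0.0310, 0.1342] → [0.2198, 0.0388, -0.5035, -0.1736, 0.9848, 0.0000]
J4: z=[-0.4006, -0.0706, 0.9135] o=[0.4097, 0.4886, 0.4311] → [-0.2800, -0.2313, -0.1407, -0.4006, -0.0706, 0.9135]
J5: z=[-0.9021, 0.2048, -0.3797] o=[0.4514, 0.7424, 0.4690] → [-0.0007, -0.0009, 0.0011, -0.9021, 0.2048, -0.3797]
J6: z=[-0.4232, -0.5909, 0.6868] o=[0.4338, 0.9063, 0.5992] → [0.2153, -0.2706, -0.1002, -0.4232, -0.5909, 0.6868]
q̇ = J⁺·V = [0.5660, -0.6740, -0.1980, -0.8970, 0.9840, -0.1880]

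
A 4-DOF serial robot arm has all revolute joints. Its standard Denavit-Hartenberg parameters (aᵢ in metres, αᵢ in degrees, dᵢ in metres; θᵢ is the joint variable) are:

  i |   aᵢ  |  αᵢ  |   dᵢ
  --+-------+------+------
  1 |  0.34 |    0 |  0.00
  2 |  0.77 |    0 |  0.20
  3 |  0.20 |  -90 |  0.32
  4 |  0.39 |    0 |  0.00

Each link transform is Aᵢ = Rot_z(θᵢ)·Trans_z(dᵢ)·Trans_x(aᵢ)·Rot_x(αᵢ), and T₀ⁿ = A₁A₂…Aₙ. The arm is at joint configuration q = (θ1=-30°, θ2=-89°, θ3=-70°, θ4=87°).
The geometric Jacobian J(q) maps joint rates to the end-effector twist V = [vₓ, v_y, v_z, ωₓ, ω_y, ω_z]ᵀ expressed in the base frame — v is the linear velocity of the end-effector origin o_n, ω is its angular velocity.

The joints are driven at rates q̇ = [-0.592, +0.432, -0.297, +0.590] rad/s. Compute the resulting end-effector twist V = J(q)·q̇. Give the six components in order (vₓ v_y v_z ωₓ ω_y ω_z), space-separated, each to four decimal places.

0.0343 -0.0510 -0.0120 -0.0923 -0.5827 -0.4570

o_n = [-0.2966, -0.8090, 0.1305]
J₁: ẑ×o_n = [0.8090, -0.2966, 0.0000], ω = ẑ
J2: z=[0.0000, 0.0000, 1.0000] o=[0.2944, -0.1700, 0.0000] → [0.6390, -0.5910, 0.0000, 0.0000, 0.0000, 1.0000]
J3: z=[0.0000, 0.0000, 1.0000] o=[-0.0789, -0.8435, 0.2000] → [-0.0345, -0.2177, 0.0000, 0.0000, 0.0000, 1.0000]
J4: z=[-0.1564, -0.9877, 0.0000] o=[-0.2764, -0.8122, 0.5200] → [0.3847, -0.0609, -0.0204, -0.1564, -0.9877, 0.0000]
V = J·q̇ = [0.0343, -0.0510, -0.0120, -0.0923, -0.5827, -0.4570]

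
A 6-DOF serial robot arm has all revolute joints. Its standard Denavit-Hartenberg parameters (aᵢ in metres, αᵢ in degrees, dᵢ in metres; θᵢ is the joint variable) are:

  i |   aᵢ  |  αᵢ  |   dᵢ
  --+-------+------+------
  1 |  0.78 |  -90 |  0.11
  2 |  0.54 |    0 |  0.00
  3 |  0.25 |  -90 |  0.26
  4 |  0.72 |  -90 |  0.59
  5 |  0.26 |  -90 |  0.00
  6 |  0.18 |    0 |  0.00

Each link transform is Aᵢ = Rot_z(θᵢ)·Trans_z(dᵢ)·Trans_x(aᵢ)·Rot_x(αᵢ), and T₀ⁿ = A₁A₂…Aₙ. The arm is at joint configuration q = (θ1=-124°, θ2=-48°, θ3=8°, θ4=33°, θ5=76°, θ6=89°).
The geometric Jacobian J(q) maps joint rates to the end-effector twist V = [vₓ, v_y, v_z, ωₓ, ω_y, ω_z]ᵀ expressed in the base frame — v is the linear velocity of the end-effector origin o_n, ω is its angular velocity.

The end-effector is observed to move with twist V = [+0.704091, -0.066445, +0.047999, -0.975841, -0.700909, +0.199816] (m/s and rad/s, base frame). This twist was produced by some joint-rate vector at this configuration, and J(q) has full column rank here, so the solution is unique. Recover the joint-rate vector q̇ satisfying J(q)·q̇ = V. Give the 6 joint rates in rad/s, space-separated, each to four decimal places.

0.6000 -0.2550 0.2660 0.8460 0.0290 -0.7640

o_n = [-1.2023, -1.7541, 0.9011]
J₁: ẑ×o_n = [1.7541, -1.2023, 0.0000], ω = ẑ
J2: z=[0.8290, -0.5592, 0.0000] o=[-0.4362, -0.6466, 0.1100] → [-0.4424, -0.6558, -1.3465, 0.8290, -0.5592, 0.0000]
J3: z=[0.8290, -0.5592, 0.0000] o=[-0.6382, -0.9462, 0.5113] → [-0.2180, -0.3231, -0.9852, 0.8290, -0.5592, 0.0000]
J4: z=[-0.3594, -0.5329, -0.7660] o=[-0.5298, -1.2504, 0.6720] → [-0.5080, 0.5975, -0.1773, -0.3594, -0.5329, -0.7660]
J5: z=[-0.4620, 0.8149, -0.3501] o=[-1.3256, -1.7290, 0.6082] → [0.2299, 0.0922, -0.0889, -0.4620, 0.8149, -0.3501]
J6: z=[0.8737, 0.3502, -0.3378] o=[-1.2859, -1.6089, 0.8353] → [-0.0260, -0.0857, -0.1561, 0.8737, 0.3502, -0.3378]
q̇ = J⁺·V = [0.6000, -0.2550, 0.2660, 0.8460, 0.0290, -0.7640]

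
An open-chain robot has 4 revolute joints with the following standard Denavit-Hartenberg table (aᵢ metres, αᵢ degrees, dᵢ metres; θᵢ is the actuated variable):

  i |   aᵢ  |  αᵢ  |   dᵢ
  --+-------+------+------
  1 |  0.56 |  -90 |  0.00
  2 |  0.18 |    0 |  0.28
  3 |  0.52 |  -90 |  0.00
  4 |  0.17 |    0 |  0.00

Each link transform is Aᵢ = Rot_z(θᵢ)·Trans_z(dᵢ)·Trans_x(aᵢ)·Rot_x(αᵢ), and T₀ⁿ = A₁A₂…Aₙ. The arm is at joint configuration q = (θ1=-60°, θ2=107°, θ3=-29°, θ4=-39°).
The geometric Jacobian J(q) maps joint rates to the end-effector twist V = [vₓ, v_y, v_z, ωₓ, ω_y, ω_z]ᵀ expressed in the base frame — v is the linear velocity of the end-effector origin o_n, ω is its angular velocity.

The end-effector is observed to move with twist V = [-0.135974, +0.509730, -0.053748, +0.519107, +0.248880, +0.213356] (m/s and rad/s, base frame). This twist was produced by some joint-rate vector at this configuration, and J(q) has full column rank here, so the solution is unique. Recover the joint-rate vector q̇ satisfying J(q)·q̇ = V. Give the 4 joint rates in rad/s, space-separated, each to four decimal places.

0.2040 0.3680 0.2060 -0.0450

o_n = [0.6566, -0.3633, -0.8100]
J₁: ẑ×o_n = [0.3633, 0.6566, -0.0000], ω = ẑ
J2: z=[0.8660, 0.5000, 0.0000] o=[0.2800, -0.4850, 0.0000] → [-0.4050, 0.7015, -0.0830, 0.8660, 0.5000, 0.0000]
J3: z=[0.8660, 0.5000, 0.0000] o=[0.4962, -0.2994, -0.1721] → [-0.3189, 0.5524, -0.1356, 0.8660, 0.5000, 0.0000]
J4: z=[-0.4891, 0.8471, -0.2079] o=[0.5502, -0.3930, -0.6808] → [-0.1033, -0.0853, -0.1046, -0.4891, 0.8471, -0.2079]
q̇ = J⁺·V = [0.2040, 0.3680, 0.2060, -0.0450]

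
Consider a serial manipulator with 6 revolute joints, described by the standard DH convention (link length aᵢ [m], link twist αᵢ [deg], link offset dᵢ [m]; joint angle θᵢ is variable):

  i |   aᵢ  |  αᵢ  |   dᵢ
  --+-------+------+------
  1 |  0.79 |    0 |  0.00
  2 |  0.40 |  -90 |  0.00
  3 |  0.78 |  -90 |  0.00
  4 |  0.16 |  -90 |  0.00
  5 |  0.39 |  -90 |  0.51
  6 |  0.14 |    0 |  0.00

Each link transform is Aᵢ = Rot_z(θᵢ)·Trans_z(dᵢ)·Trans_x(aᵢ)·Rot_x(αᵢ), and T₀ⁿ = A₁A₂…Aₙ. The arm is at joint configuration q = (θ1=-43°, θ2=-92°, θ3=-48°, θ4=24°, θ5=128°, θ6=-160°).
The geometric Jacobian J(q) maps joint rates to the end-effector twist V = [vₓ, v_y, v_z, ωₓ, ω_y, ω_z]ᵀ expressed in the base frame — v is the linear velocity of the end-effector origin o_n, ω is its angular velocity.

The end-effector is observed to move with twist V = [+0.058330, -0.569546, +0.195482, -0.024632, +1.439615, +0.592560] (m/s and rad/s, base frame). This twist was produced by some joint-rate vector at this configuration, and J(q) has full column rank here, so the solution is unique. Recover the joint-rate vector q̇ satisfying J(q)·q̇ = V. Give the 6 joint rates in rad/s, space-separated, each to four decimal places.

o_n = [-0.2208, -0.6160, 0.5479]
J₁: ẑ×o_n = [0.6160, -0.2208, 0.0000], ω = ẑ
J2: z=[0.0000, 0.0000, 1.0000] o=[0.5778, -0.5388, 0.0000] → [0.0773, -0.7985, 0.0000, 0.0000, 0.0000, 1.0000]
J3: z=[0.7071, -0.7071, 0.0000] o=[0.2949, -0.8216, 0.0000] → [-0.3874, -0.3874, -0.2193, 0.7071, -0.7071, 0.0000]
J4: z=[-0.5255, -0.5255, -0.6691] o=[-0.0741, -1.1907, 0.5797] → [0.4012, 0.0814, -0.3790, -0.5255, -0.5255, -0.6691]
J5: z=[-0.4535, 0.8384, -0.3023] o=[-0.1893, -1.2138, 0.6883] → [0.0630, -0.0542, -0.2447, -0.4535, 0.8384, -0.3023]
J6: z=[0.2437, -0.2095, -0.9469] o=[-0.0863, -0.5900, 0.5768] → [-0.0186, 0.1344, -0.0345, 0.2437, -0.2095, -0.9469]
q̇ = J⁺·V = [0.2620, 0.8500, -0.4490, -0.9630, 0.9650, 0.9210]

0.2620 0.8500 -0.4490 -0.9630 0.9650 0.9210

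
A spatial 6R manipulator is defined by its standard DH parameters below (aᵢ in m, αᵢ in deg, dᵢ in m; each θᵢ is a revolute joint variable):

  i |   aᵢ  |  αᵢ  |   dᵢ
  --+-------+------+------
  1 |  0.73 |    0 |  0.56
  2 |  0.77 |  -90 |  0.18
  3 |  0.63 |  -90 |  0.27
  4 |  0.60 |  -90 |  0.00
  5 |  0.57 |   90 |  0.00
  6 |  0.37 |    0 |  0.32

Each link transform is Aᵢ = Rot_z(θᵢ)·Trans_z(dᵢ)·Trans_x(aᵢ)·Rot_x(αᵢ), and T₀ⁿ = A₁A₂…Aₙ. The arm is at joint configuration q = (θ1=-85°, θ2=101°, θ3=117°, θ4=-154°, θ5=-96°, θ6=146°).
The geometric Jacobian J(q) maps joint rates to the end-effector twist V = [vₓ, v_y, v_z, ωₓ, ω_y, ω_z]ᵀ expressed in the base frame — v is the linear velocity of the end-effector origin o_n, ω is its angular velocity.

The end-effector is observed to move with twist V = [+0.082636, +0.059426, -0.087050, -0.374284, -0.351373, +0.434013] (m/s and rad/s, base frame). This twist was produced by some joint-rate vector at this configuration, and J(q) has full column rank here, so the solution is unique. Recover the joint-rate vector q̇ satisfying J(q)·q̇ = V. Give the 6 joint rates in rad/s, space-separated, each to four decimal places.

o_n = [0.2370, -0.0872, 0.4051]
J₁: ẑ×o_n = [0.0872, 0.2370, -0.0000], ω = ẑ
J2: z=[0.0000, 0.0000, 1.0000] o=[0.0636, -0.7272, 0.5600] → [-0.6400, 0.1734, 0.0000, 0.0000, 0.0000, 1.0000]
J3: z=[-0.2756, 0.9613, 0.0000] o=[0.8038, -0.5150, 0.7400] → [-0.3219, -0.0923, 0.4269, -0.2756, 0.9613, 0.0000]
J4: z=[-0.8565, -0.2456, 0.4540] o=[0.4544, -0.3343, 0.1787] → [-0.1678, 0.0953, -0.2650, -0.8565, -0.2456, 0.4540]
J5: z=[-0.4390, 0.8091, -0.3906] o=[0.6173, -0.0140, 0.6592] → [-0.2342, 0.0370, 0.3399, -0.4390, 0.8091, -0.3906]
J6: z=[-0.1804, -0.5053, -0.8439] o=[0.1156, -0.1850, 0.8688] → [0.3168, -0.1861, 0.0437, -0.1804, -0.5053, -0.8439]
q̇ = J⁺·V = [0.5060, 0.0670, 0.1550, 0.3930, -0.2050, 0.4710]

0.5060 0.0670 0.1550 0.3930 -0.2050 0.4710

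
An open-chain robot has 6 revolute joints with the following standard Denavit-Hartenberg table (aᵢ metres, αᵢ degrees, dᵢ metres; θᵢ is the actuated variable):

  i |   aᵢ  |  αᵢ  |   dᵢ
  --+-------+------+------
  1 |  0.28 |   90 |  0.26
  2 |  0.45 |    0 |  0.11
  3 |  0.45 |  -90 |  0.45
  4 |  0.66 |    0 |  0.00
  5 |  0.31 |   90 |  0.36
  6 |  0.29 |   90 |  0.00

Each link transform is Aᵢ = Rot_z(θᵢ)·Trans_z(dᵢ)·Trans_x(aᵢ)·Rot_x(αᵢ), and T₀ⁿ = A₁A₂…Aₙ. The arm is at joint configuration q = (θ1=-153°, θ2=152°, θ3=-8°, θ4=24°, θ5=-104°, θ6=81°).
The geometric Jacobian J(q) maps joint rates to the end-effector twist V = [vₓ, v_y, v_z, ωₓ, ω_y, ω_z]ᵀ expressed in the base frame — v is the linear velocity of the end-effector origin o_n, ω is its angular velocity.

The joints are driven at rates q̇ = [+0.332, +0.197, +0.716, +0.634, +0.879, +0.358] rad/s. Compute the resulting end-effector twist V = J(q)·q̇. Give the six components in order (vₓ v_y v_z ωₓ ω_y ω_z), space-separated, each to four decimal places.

o_n = [0.9553, 1.2068, 0.6035]
J₁: ẑ×o_n = [-1.2068, 0.9553, 0.0000], ω = ẑ
J2: z=[-0.4540, 0.8910, 0.0000] o=[-0.2495, -0.1271, 0.2600] → [0.3060, 0.1559, -1.6791, -0.4540, 0.8910, 0.0000]
J3: z=[-0.4540, 0.8910, 0.0000] o=[0.0546, 0.1513, 0.4713] → [0.1178, 0.0600, -1.2817, -0.4540, 0.8910, 0.0000]
J4: z=[0.5237, 0.2668, -0.8090] o=[0.1747, 0.7175, 0.7358] → [0.3605, -0.5623, 0.0479, 0.5237, 0.2668, -0.8090]
J5: z=[0.5237, 0.2668, -0.8090] o=[0.7312, 0.6998, 1.0902] → [0.2803, 0.0736, 0.2057, 0.5237, 0.2668, -0.8090]
J6: z=[-0.7887, -0.2070, -0.5789] o=[0.8199, 1.0876, 0.8306] → [0.1160, -0.2575, -0.0659, -0.7887, -0.2070, -0.5789]
V = J·q̇ = [0.2604, 0.0069, -1.0609, 0.0955, 1.1431, -1.0993]

0.2604 0.0069 -1.0609 0.0955 1.1431 -1.0993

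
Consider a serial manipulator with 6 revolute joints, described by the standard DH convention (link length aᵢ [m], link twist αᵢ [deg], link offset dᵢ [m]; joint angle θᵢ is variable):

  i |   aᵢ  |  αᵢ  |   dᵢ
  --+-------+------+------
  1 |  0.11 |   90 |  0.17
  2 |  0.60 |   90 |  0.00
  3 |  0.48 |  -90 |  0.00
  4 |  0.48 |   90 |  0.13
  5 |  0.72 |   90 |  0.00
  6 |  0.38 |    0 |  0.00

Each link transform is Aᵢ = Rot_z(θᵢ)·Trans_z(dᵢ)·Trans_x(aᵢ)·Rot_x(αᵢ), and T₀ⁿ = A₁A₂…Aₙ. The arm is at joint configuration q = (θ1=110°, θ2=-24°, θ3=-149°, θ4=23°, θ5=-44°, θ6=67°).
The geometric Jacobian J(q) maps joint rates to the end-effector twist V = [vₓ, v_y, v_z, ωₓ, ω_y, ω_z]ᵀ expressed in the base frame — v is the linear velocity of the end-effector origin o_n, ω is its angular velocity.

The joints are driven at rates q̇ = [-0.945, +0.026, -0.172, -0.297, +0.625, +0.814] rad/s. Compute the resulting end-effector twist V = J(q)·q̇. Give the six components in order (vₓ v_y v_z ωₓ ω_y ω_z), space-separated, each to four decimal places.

-1.1229 -0.1293 -0.3864 1.0239 -0.1092 -1.4267

o_n = [-0.1361, -0.9000, 0.6948]
J₁: ẑ×o_n = [0.9000, -0.1361, 0.0000], ω = ẑ
J2: z=[0.9397, 0.3420, 0.0000] o=[-0.0376, 0.1034, 0.1700] → [0.1795, -0.4932, -0.9092, 0.9397, 0.3420, 0.0000]
J3: z=[0.1391, -0.3822, -0.9135] o=[-0.2251, 0.6184, -0.0740] → [-1.6810, -0.1883, -0.1772, 0.1391, -0.3822, -0.9135]
J4: z=[-0.9664, 0.1490, -0.2095] o=[-0.3288, 0.1807, 0.0933] → [-0.1368, 0.5409, 1.0156, -0.9664, 0.1490, -0.2095]
J5: z=[0.0436, -0.7082, -0.7047] o=[-0.5761, -0.1312, 0.3915] → [-0.7566, -0.3233, 0.2781, 0.0436, -0.7082, -0.7047]
J6: z=[0.8711, 0.3723, -0.3202] o=[-0.2239, -0.5632, 0.8473] → [-0.1646, 0.1047, -0.3261, 0.8711, 0.3723, -0.3202]
V = J·q̇ = [-1.1229, -0.1293, -0.3864, 1.0239, -0.1092, -1.4267]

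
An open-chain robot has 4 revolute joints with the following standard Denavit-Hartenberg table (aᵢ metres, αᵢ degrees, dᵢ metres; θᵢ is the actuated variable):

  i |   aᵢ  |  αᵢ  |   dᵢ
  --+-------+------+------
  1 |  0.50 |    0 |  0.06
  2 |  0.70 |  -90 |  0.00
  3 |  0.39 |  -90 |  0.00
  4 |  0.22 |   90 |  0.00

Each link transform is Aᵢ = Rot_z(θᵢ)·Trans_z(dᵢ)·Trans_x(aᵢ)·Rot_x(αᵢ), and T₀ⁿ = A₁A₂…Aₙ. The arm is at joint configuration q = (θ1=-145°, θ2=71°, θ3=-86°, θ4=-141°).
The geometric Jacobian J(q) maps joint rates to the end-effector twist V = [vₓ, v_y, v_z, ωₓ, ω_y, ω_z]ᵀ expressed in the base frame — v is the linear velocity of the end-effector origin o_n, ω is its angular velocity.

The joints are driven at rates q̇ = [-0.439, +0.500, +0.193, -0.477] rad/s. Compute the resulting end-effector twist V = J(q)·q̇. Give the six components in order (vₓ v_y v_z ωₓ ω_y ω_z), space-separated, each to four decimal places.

o_n = [-0.0793, -0.9362, 0.2785]
J₁: ẑ×o_n = [0.9362, -0.0793, 0.0000], ω = ẑ
J2: z=[0.0000, 0.0000, 1.0000] o=[-0.4096, -0.2868, 0.0600] → [0.6494, 0.3302, -0.0000, 0.0000, 0.0000, 1.0000]
J3: z=[0.9613, 0.2756, 0.0000] o=[-0.2166, -0.9597, 0.0600] → [0.0602, -0.2100, -0.0153, 0.9613, 0.2756, 0.0000]
J4: z=[0.2750, -0.9589, -0.0698] o=[-0.2091, -0.9858, 0.4490] → [0.1670, 0.0378, 0.1381, 0.2750, -0.9589, -0.0698]
V = J·q̇ = [-0.1543, 0.1414, -0.0688, 0.0544, 0.5106, 0.0943]

-0.1543 0.1414 -0.0688 0.0544 0.5106 0.0943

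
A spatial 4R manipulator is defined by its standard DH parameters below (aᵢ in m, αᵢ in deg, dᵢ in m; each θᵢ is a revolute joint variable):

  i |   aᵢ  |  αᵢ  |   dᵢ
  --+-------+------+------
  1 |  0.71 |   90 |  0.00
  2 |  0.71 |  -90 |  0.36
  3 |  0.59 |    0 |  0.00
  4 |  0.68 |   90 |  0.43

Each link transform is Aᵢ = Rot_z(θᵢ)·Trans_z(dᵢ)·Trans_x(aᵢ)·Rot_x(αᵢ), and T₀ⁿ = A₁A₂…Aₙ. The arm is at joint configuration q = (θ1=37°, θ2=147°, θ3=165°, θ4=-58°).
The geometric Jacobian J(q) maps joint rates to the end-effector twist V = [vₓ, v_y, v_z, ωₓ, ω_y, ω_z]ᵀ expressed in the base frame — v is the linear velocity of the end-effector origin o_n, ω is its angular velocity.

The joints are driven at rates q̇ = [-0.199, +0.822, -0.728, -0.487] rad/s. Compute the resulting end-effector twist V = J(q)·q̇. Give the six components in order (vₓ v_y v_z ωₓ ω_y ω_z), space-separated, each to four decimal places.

-0.6077 0.2332 0.3388 1.0232 -0.2582 0.8200

o_n = [0.1527, 0.6698, -0.3926]
J₁: ẑ×o_n = [-0.6698, 0.1527, 0.0000], ω = ẑ
J2: z=[0.6018, -0.7986, 0.0000] o=[0.5670, 0.4273, 0.0000] → [0.3135, 0.2363, -0.1850, 0.6018, -0.7986, 0.0000]
J3: z=[-0.4350, -0.3278, -0.8387] o=[0.3081, -0.2186, 0.3867] → [1.0005, -0.2086, -0.4373, -0.4350, -0.3278, -0.8387]
J4: z=[-0.4350, -0.3278, -0.8387] o=[0.5979, 0.1910, 0.0763] → [0.5552, 0.1694, -0.3542, -0.4350, -0.3278, -0.8387]
V = J·q̇ = [-0.6077, 0.2332, 0.3388, 1.0232, -0.2582, 0.8200]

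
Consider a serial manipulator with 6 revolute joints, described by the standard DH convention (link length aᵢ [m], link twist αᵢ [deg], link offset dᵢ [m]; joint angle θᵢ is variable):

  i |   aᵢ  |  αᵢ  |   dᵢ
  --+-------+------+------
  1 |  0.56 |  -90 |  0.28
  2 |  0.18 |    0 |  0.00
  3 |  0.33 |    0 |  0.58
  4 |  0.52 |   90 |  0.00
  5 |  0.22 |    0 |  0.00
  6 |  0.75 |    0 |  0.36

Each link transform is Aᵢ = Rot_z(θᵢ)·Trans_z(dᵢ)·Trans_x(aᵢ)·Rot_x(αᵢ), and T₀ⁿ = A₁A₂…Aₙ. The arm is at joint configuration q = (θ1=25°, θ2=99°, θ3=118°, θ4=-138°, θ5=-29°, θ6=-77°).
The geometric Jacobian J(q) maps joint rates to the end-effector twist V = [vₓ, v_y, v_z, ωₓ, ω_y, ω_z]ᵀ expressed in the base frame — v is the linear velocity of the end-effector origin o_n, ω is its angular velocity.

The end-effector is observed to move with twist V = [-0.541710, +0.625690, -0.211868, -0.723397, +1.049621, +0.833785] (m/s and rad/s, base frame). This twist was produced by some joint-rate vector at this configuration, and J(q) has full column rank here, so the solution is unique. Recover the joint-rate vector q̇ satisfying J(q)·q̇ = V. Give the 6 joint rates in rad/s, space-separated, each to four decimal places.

0.8750 0.4550 0.5120 0.2900 0.6390 -0.8550

o_n = [0.7555, 0.0791, -0.1269]
J₁: ẑ×o_n = [-0.0791, 0.7555, 0.0000], ω = ẑ
J2: z=[-0.4226, 0.9063, 0.0000] o=[0.5075, 0.2367, 0.2800] → [-0.3688, -0.1720, -0.1582, -0.4226, 0.9063, 0.0000]
J3: z=[-0.4226, 0.9063, 0.0000] o=[0.4820, 0.2248, 0.1022] → [-0.2076, -0.0968, -0.1863, -0.4226, 0.9063, 0.0000]
J4: z=[-0.4226, 0.9063, 0.0000] o=[-0.0020, 0.6390, 0.3008] → [-0.3876, -0.1808, -0.4499, -0.4226, 0.9063, 0.0000]
J5: z=[0.8897, 0.4149, 0.1908] o=[0.0880, 0.6810, -0.2096] → [0.1492, 0.0538, -0.8124, 0.8897, 0.4149, 0.1908]
J6: z=[0.8897, 0.4149, 0.1908] o=[0.1663, 0.5998, -0.3985] → [0.2120, -0.1292, -0.7077, 0.8897, 0.4149, 0.1908]
q̇ = J⁺·V = [0.8750, 0.4550, 0.5120, 0.2900, 0.6390, -0.8550]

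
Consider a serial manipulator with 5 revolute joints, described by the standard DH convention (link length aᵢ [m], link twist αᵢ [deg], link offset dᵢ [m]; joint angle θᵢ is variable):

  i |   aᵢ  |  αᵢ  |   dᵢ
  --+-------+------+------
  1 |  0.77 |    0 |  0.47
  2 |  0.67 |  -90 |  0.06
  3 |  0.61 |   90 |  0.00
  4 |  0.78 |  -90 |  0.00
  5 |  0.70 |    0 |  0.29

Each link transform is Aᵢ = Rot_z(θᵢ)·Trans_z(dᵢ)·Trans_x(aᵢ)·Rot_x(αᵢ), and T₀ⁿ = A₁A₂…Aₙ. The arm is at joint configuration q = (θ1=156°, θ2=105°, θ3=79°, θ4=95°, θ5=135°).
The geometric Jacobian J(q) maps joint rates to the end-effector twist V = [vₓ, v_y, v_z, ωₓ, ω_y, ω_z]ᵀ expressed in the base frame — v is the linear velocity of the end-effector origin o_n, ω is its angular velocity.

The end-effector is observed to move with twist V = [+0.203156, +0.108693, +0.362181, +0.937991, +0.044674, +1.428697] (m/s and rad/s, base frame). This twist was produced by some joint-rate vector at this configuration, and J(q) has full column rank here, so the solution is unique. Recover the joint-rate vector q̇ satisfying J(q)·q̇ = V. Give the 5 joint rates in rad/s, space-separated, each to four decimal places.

o_n = [-0.4856, 0.0350, 0.1447]
J₁: ẑ×o_n = [-0.0350, -0.4856, 0.0000], ω = ẑ
J2: z=[0.0000, 0.0000, 1.0000] o=[-0.7034, 0.3132, 0.4700] → [0.2782, 0.2178, -0.0000, 0.0000, 0.0000, 1.0000]
J3: z=[0.9877, -0.1564, 0.0000] o=[-0.8082, -0.3486, 0.5300] → [0.0603, 0.3805, 0.4294, 0.9877, -0.1564, 0.0000]
J4: z=[-0.1536, -0.9695, 0.1908] o=[-0.8264, -0.4635, -0.0688] → [-0.3022, 0.0978, 0.2539, -0.1536, -0.9695, 0.1908]
J5: z=[-0.0563, 0.2014, 0.9779] o=[-0.0570, -0.5723, -0.0021] → [-0.5643, -0.4109, 0.0521, -0.0563, 0.2014, 0.9779]
q̇ = J⁺·V = [0.6700, 0.6730, 0.9300, -0.1710, 0.1210]

0.6700 0.6730 0.9300 -0.1710 0.1210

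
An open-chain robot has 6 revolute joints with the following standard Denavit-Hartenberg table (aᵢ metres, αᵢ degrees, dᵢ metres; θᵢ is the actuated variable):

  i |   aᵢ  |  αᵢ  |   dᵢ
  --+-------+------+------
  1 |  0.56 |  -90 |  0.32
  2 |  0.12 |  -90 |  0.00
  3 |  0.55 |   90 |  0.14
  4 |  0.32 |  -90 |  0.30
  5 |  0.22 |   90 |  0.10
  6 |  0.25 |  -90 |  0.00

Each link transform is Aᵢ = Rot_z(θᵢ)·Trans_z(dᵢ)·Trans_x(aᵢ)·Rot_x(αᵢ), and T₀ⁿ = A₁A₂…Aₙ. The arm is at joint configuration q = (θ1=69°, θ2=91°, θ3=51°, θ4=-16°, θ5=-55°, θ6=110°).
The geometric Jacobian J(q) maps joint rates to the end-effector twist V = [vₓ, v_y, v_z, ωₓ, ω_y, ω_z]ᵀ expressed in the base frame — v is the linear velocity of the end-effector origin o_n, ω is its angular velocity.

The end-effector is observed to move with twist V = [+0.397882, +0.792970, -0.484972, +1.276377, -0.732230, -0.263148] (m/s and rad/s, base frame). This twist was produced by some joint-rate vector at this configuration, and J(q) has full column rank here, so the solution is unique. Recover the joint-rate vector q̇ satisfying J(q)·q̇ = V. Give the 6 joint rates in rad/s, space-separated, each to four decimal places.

-0.3320 -0.9080 -0.0580 -0.1910 0.3800 -0.3540

o_n = [0.5696, -0.0166, -0.7569]
J₁: ẑ×o_n = [0.0166, 0.5696, -0.0000], ω = ẑ
J2: z=[-0.9336, 0.3584, 0.0000] o=[0.2007, 0.5228, 0.3200] → [-0.3859, -1.0054, 0.3713, -0.9336, 0.3584, 0.0000]
J3: z=[-0.3583, -0.9334, 0.0175] o=[0.1999, 0.5208, 0.2000] → [0.9026, -0.3364, 0.5376, -0.3583, -0.9334, 0.0175]
J4: z=[-0.5924, 0.2129, -0.7770] o=[0.5466, 0.2314, -0.1436] → [-0.3232, -0.3812, 0.1420, -0.5924, 0.2129, -0.7770]
J5: z=[-0.1455, -0.9769, -0.1567] o=[0.6225, 0.2887, -0.5718] → [0.1330, -0.0187, -0.0072, -0.1455, -0.9769, -0.1567]
J6: z=[-0.9889, 0.1387, 0.0537] o=[0.6012, 0.2268, -0.8044] → [0.0197, 0.0453, 0.2451, -0.9889, 0.1387, 0.0537]
q̇ = J⁺·V = [-0.3320, -0.9080, -0.0580, -0.1910, 0.3800, -0.3540]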